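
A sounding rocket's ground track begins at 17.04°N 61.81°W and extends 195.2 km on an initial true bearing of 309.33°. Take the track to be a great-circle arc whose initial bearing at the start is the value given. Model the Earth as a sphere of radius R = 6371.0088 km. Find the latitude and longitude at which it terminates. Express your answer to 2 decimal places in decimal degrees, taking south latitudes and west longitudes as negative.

latitude 18.15°, longitude -63.24°

δ = 195.2/6371.0088 = 0.030639 rad (1.7555°).
Converting: φ₁ = 0.297404 rad, θ = 5.398827 rad.
Destination latitude: φ₂ = arcsin( sin φ₁ cos δ + cos φ₁ sin δ cos θ ) = arcsin(0.311465) = 18.15°.
For the longitude increment, Δλ = atan2( sin θ sin δ cos φ₁, cos δ − sin φ₁ sin φ₂ ) = atan2(-0.022655, 0.908259) = -1.43°.
λ₂ = λ₁ + Δλ = -63.24°.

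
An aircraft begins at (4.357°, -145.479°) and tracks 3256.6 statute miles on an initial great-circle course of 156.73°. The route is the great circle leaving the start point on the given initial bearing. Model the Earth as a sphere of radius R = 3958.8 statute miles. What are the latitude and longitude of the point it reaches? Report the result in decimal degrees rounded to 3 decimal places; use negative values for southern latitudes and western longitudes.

latitude -38.293°, longitude -123.829°

Central angle δ = d/R = 0.822623 rad.
With φ₁ = 4.357° = 0.076044 rad and θ = 156.73° = 2.735455 rad:
Applying the spherical law of cosines for sides, sin φ₂ = sin φ₁ cos δ + cos φ₁ sin δ cos θ = -0.619682, so φ₂ = -38.293°.
Δλ = atan2( sin θ sin δ cos φ₁ , cos δ − sin φ₁ sin φ₂ ) = atan2(0.288719, 0.727379) = 0.377858 rad = 21.650°.
λ₂ = -145.479° + 21.650° = -123.829°.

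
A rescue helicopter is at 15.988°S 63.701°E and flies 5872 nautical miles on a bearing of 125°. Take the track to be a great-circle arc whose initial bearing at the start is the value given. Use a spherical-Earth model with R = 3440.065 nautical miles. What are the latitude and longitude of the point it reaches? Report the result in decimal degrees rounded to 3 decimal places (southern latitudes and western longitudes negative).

latitude -30.591°, longitude 173.176°

The arc subtends δ = 5872/3440.065 = 1.706944 rad at the centre.
With φ₁ = -15.988° = -0.279043 rad and θ = 125° = 2.181662 rad:
sin φ₂ = sin φ₁ cos δ + cos φ₁ sin δ cos θ = (-0.275436)(-0.135728) + (0.961319)(0.990746)(-0.573576) = -0.508903
φ₂ = asin(-0.508903) = -0.533910 rad = -30.591°.
Then Δλ = atan2(0.780180, -0.275898) = 1.910705 rad, from sin θ sin δ cos φ₁ over cos δ − sin φ₁ sin φ₂.
Hence λ₂ = 63.701° + 109.475° = 173.176°.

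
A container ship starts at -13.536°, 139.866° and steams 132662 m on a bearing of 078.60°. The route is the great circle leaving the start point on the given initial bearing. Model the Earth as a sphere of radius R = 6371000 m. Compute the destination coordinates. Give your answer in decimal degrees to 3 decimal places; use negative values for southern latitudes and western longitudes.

Central angle δ = d/R = 0.020823 rad.
With φ₁ = -13.536° = -0.236248 rad and θ = 78.6° = 1.371829 rad:
sin φ₂ = sin φ₁ cos δ + cos φ₁ sin δ cos θ = (-0.234056)(0.999783) + (0.972223)(0.020821)(0.197657) = -0.230004
φ₂ = asin(-0.230004) = -0.232082 rad = -13.297°.
Δλ = atan2( sin θ sin δ cos φ₁ , cos δ − sin φ₁ sin φ₂ ) = atan2(0.019844, 0.945949) = 0.020974 rad = 1.202°.
λ₂ = 139.866° + 1.202° = 141.068°.

latitude -13.297°, longitude 141.068°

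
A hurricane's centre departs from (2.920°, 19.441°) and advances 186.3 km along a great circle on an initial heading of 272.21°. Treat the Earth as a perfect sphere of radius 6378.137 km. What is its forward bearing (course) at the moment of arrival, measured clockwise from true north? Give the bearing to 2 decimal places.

Central angle δ = d/R = 0.029209 rad.
Start latitude φ₁ = 0.050964 rad; initial bearing θ = 4.750961 rad.
Applying the spherical law of cosines for sides, sin φ₂ = sin φ₁ cos δ + cos φ₁ sin δ cos θ = 0.052045, so φ₂ = 2.983°.
For the longitude increment, Δλ = atan2( sin θ sin δ cos φ₁, cos δ − sin φ₁ sin φ₂ ) = atan2(-0.029145, 0.996922) = -1.675°.
λ₂ = 19.441° + -1.675° = 17.766°.
The forward bearing on arrival equals the back-azimuth from the destination plus 180°.
Back-azimuth from P₂ (2.98°, 17.77°) to P₁ (2.92°, 19.44°), with Δλ' = λ₁ − λ₂ = 1.67°: atan2( sin Δλ' cos φ₁ , cos φ₂ sin φ₁ − sin φ₂ cos φ₁ cos Δλ' ) = 92.12°.
Final bearing = (92.12° + 180°) mod 360° = 272.12°.

final bearing 272.12°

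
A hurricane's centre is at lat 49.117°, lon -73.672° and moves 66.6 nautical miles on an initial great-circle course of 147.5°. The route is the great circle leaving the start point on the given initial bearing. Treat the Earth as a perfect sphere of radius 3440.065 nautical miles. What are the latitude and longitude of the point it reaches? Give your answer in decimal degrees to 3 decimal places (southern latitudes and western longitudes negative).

latitude 48.178°, longitude -72.778°

Angular distance δ = d/R = 66.6 / 3440.065 = 0.019360 rad.
With φ₁ = 49.117° = 0.857253 rad and θ = 147.5° = 2.574361 rad:
Destination latitude: φ₂ = arcsin( sin φ₁ cos δ + cos φ₁ sin δ cos θ ) = arcsin(0.745220) = 48.178°.
Then Δλ = atan2(0.006808, 0.436391) = 0.015599 rad, from sin θ sin δ cos φ₁ over cos δ − sin φ₁ sin φ₂.
λ₂ = -73.672° + 0.894° = -72.778°.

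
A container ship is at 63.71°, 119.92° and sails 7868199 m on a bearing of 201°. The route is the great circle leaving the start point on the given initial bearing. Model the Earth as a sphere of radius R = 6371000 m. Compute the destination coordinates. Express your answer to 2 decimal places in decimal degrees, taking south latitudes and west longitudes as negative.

latitude -5.45°, longitude 100.05°

δ = 7868199/6371000 = 1.235002 rad (70.7604°).
With φ₁ = 63.71° = 1.111949 rad and θ = 201° = 3.508112 rad:
sin φ₂ = sin φ₁ cos δ + cos φ₁ sin δ cos θ = (0.896564)(0.329519) + (0.442915)(0.944149)(-0.933580) = -0.094967
φ₂ = asin(-0.094967) = -0.095111 rad = -5.45°.
Then Δλ = atan2(-0.149861, 0.414663) = -0.346799 rad, from sin θ sin δ cos φ₁ over cos δ − sin φ₁ sin φ₂.
Hence λ₂ = 119.92° + -19.87° = 100.05°.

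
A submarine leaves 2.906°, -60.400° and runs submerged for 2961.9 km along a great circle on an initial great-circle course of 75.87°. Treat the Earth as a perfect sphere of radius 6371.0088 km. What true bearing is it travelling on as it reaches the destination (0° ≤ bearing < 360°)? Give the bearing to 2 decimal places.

Angular distance δ = d/R = 2961.9 / 6371.0088 = 0.464903 rad.
Start latitude φ₁ = 0.050719 rad; initial bearing θ = 1.324181 rad.
Destination latitude: φ₂ = arcsin( sin φ₁ cos δ + cos φ₁ sin δ cos θ ) = arcsin(0.154625) = 8.895°.
Δλ = atan2( sin θ sin δ cos φ₁ , cos δ − sin φ₁ sin φ₂ ) = atan2(0.434212, 0.886026) = 0.455670 rad = 26.108°.
Hence λ₂ = -60.400° + 26.108° = -34.292°.
The forward bearing on arrival equals the back-azimuth from the destination plus 180°.
Back-azimuth from P₂ (8.90°, -34.29°) to P₁ (2.91°, -60.40°), with Δλ' = λ₁ − λ₂ = -26.11°: atan2( sin Δλ' cos φ₁ , cos φ₂ sin φ₁ − sin φ₂ cos φ₁ cos Δλ' ) = 258.60°.
Final bearing = (258.60° + 180°) mod 360° = 78.60°.

final bearing 78.60°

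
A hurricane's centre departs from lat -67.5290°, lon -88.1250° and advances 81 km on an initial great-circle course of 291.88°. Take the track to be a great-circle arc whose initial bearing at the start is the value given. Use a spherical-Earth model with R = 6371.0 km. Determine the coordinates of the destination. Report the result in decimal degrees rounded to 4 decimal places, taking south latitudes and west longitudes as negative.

Angular distance δ = d/R = 81 / 6371 = 0.012714 rad.
Converting: φ₁ = -1.178603 rad, θ = 5.094267 rad.
sin φ₂ = sin φ₁ cos δ + cos φ₁ sin δ cos θ = (-0.924073)(0.999919) + (0.382216)(0.012714)(0.372664) = -0.922188
φ₂ = asin(-0.922188) = -1.173699 rad = -67.2480°.
Δλ = atan2( sin θ sin δ cos φ₁ , cos δ − sin φ₁ sin φ₂ ) = atan2(-0.004509, 0.147750) = -0.030510 rad = -1.7481°.
λ₂ = -88.1250° + -1.7481° = -89.8731°.

latitude -67.2480°, longitude -89.8731°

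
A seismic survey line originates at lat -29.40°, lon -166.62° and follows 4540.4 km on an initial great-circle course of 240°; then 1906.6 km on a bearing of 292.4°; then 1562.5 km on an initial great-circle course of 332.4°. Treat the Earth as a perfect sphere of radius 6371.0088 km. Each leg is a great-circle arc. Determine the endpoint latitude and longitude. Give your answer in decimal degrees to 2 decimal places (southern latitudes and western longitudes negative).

Apply the spherical direct solution leg by leg, carrying full precision between legs.
Leg 1: from (-29.40°, -166.62°), δ = 4540.4/6371.0088 = 0.712666 rad, θ = 240° → φ = -41.01°, λ = 144.75°.
Leg 2: from (-41.01°, 144.75°), δ = 1906.6/6371.0088 = 0.299262 rad, θ = 292.4° → φ = -32.84°, λ = 125.82°.
Leg 3: from (-32.84°, 125.82°), δ = 1562.5/6371.0088 = 0.245252 rad, θ = 332.4° → φ = -20.20°, λ = 118.94°.

latitude -20.20°, longitude 118.94°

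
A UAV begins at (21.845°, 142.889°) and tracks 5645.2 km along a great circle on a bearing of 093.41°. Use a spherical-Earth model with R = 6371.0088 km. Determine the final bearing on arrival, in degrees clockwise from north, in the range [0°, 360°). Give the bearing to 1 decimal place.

The arc subtends δ = 5645.2/6371.0088 = 0.886076 rad at the centre.
With φ₁ = 21.845° = 0.381267 rad and θ = 93.41° = 1.630312 rad:
sin φ₂ = sin φ₁ cos δ + cos φ₁ sin δ cos θ = (0.372097)(0.632456) + (0.928194)(0.774596)(-0.059481) = 0.192570
φ₂ = asin(0.192570) = 0.193780 rad = 11.103°.
Then Δλ = atan2(0.717702, 0.560801) = 0.907510 rad, from sin θ sin δ cos φ₁ over cos δ − sin φ₁ sin φ₂.
λ₂ = 142.889° + 51.996° = 194.885°, normalized to (−180°, 180°] → -165.115°.
The forward bearing on arrival equals the back-azimuth from the destination plus 180°.
Back-azimuth from P₂ (11.1°, -165.1°) to P₁ (21.8°, 142.9°), with Δλ' = λ₁ − λ₂ = 308.0°: atan2( sin Δλ' cos φ₁ , cos φ₂ sin φ₁ − sin φ₂ cos φ₁ cos Δλ' ) = 289.2°.
Final bearing = (289.2° + 180°) mod 360° = 109.2°.

final bearing 109.2°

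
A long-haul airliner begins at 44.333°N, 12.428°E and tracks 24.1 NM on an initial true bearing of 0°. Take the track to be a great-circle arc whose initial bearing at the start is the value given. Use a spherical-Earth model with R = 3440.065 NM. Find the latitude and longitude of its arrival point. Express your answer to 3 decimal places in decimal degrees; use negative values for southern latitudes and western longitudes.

latitude 44.734°, longitude 12.428°

Central angle δ = d/R = 0.007006 rad.
Start latitude φ₁ = 0.773757 rad; initial bearing θ = 0.000000 rad.
sin φ₂ = sin φ₁ cos δ + cos φ₁ sin δ cos θ = (0.698827)(0.999975) + (0.715290)(0.007006)(1.000000) = 0.703821
φ₂ = asin(0.703821) = 0.780762 rad = 44.734°.
Then Δλ = atan2(0.000000, 0.508126) = 0.000000 rad, from sin θ sin δ cos φ₁ over cos δ − sin φ₁ sin φ₂.
λ₂ = 12.428° + 0.000° = 12.428°.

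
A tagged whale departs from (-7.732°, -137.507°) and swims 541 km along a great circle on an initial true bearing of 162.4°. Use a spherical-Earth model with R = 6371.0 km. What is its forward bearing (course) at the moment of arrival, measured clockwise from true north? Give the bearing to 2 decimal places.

final bearing 162.14°

Angular distance δ = d/R = 541 / 6371 = 0.084916 rad.
Converting: φ₁ = -0.134949 rad, θ = 2.834415 rad.
sin φ₂ = sin φ₁ cos δ + cos φ₁ sin δ cos θ = (-0.134540)(0.996397) + (0.990908)(0.084814)(-0.953191) = -0.214164
φ₂ = asin(-0.214164) = -0.215836 rad = -12.366°.
Δλ = atan2( sin θ sin δ cos φ₁ , cos δ − sin φ₁ sin φ₂ ) = atan2(0.025412, 0.967583) = 0.026257 rad = 1.504°.
Hence λ₂ = -137.507° + 1.504° = -136.003°.
The forward bearing on arrival equals the back-azimuth from the destination plus 180°.
Back-azimuth from P₂ (-12.37°, -136.00°) to P₁ (-7.73°, -137.51°), with Δλ' = λ₁ − λ₂ = -1.50°: atan2( sin Δλ' cos φ₁ , cos φ₂ sin φ₁ − sin φ₂ cos φ₁ cos Δλ' ) = 342.14°.
Final bearing = (342.14° + 180°) mod 360° = 162.14°.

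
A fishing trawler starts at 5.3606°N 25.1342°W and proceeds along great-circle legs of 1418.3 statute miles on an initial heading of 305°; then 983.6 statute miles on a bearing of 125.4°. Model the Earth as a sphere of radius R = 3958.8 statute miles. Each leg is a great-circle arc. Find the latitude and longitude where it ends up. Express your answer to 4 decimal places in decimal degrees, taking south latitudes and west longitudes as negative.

Apply the spherical direct solution leg by leg, carrying full precision between legs.
Leg 1: from (5.3606°, -25.1342°), δ = 1418.3/3958.8 = 0.358265 rad, θ = 305° → φ = 16.7225°, λ = -42.5870°.
Leg 2: from (16.7225°, -42.5870°), δ = 983.6/3958.8 = 0.248459 rad, θ = 125.4° → φ = 8.1910°, λ = -30.9029°.

latitude 8.1910°, longitude -30.9029°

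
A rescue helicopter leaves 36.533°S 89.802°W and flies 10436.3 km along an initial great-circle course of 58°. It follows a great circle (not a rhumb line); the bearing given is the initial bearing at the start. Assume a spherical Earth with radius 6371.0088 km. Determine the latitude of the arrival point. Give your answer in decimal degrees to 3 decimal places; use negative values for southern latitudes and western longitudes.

δ = 10436.3/6371.0088 = 1.638092 rad (93.8558°).
With φ₁ = -36.533° = -0.637621 rad and θ = 58° = 1.012291 rad:
Applying the spherical law of cosines for sides, sin φ₂ = sin φ₁ cos δ + cos φ₁ sin δ cos θ = 0.464864, so φ₂ = 27.701°.
For the longitude increment, Δλ = atan2( sin θ sin δ cos φ₁, cos δ − sin φ₁ sin φ₂ ) = atan2(0.679876, 0.209482) = 72.875°.
Hence λ₂ = -89.802° + 72.875° = -16.927°.

latitude 27.701°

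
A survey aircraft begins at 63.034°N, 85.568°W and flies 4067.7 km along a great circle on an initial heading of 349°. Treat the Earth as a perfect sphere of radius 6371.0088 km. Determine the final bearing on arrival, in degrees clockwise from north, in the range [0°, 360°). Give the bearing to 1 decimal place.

δ = 4067.7/6371.0088 = 0.638470 rad (36.5817°).
Converting: φ₁ = 1.100151 rad, θ = 6.091199 rad.
Applying the spherical law of cosines for sides, sin φ₂ = sin φ₁ cos δ + cos φ₁ sin δ cos θ = 0.980985, so φ₂ = 78.809°.
Δλ = atan2( sin θ sin δ cos φ₁ , cos δ − sin φ₁ sin φ₂ ) = atan2(-0.051566, -0.071320) = -2.515583 rad = -144.132°.
λ₂ = -85.568° + -144.132° = -229.700°, normalized to (−180°, 180°] → 130.300°.
The forward bearing on arrival equals the back-azimuth from the destination plus 180°.
Back-azimuth from P₂ (78.8°, 130.3°) to P₁ (63.0°, -85.6°), with Δλ' = λ₁ − λ₂ = -215.9°: atan2( sin Δλ' cos φ₁ , cos φ₂ sin φ₁ − sin φ₂ cos φ₁ cos Δλ' ) = 26.5°.
Final bearing = (26.5° + 180°) mod 360° = 206.5°.

final bearing 206.5°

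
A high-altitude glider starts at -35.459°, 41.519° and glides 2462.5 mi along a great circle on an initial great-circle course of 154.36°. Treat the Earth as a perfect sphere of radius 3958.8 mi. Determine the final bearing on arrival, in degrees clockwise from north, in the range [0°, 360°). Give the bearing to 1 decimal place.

Angular distance δ = d/R = 2462.5 / 3958.8 = 0.622032 rad.
Start latitude φ₁ = -0.618876 rad; initial bearing θ = 2.694090 rad.
sin φ₂ = sin φ₁ cos δ + cos φ₁ sin δ cos θ = (-0.580120)(0.812696) + (0.814531)(0.582688)(-0.901531) = -0.899343
φ₂ = asin(-0.899343) = -1.118265 rad = -64.072°.
Δλ = atan2( sin θ sin δ cos φ₁ , cos δ − sin φ₁ sin φ₂ ) = atan2(0.205374, 0.290969) = 0.614627 rad = 35.216°.
λ₂ = λ₁ + Δλ = 76.735°.
The forward bearing on arrival equals the back-azimuth from the destination plus 180°.
Back-azimuth from P₂ (-64.1°, 76.7°) to P₁ (-35.5°, 41.5°), with Δλ' = λ₁ − λ₂ = -35.2°: atan2( sin Δλ' cos φ₁ , cos φ₂ sin φ₁ − sin φ₂ cos φ₁ cos Δλ' ) = 306.3°.
Final bearing = (306.3° + 180°) mod 360° = 126.3°.

final bearing 126.3°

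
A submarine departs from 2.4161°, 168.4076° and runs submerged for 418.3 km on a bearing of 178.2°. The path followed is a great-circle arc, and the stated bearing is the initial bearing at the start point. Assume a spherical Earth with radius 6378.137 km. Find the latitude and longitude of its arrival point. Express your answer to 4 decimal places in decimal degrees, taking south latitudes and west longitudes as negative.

latitude -1.3397°, longitude 168.5256°

Angular distance δ = d/R = 418.3 / 6378.137 = 0.065583 rad.
With φ₁ = 2.4161° = 0.042169 rad and θ = 178.2° = 3.110177 rad:
Destination latitude: φ₂ = arcsin( sin φ₁ cos δ + cos φ₁ sin δ cos θ ) = arcsin(-0.023380) = -1.3397°.
Δλ = atan2( sin θ sin δ cos φ₁ , cos δ − sin φ₁ sin φ₂ ) = atan2(0.002057, 0.998836) = 0.002059 rad = 0.1180°.
Hence λ₂ = 168.4076° + 0.1180° = 168.5256°.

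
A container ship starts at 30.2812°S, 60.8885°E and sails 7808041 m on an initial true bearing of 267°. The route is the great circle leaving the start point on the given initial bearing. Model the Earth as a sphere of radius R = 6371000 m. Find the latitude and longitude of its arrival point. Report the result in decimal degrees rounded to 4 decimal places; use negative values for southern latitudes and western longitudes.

latitude -12.3085°, longitude -13.2267°

δ = 7808041/6371000 = 1.225560 rad (70.2194°).
Converting: φ₁ = -0.528507 rad, θ = 4.660029 rad.
Applying the spherical law of cosines for sides, sin φ₂ = sin φ₁ cos δ + cos φ₁ sin δ cos θ = -0.213175, so φ₂ = -12.3085°.
Then Δλ = atan2(-0.811493, 0.230927) = -1.293554 rad, from sin θ sin δ cos φ₁ over cos δ − sin φ₁ sin φ₂.
Hence λ₂ = 60.8885° + -74.1152° = -13.2267°.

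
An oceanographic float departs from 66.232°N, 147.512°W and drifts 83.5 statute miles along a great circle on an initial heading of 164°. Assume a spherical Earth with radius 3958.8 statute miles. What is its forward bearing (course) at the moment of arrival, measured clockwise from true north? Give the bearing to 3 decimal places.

δ = 83.5/3958.8 = 0.021092 rad (1.2085°).
Start latitude φ₁ = 1.155966 rad; initial bearing θ = 2.862340 rad.
Applying the spherical law of cosines for sides, sin φ₂ = sin φ₁ cos δ + cos φ₁ sin δ cos θ = 0.906810, so φ₂ = 65.068°.
For the longitude increment, Δλ = atan2( sin θ sin δ cos φ₁, cos δ − sin φ₁ sin φ₂ ) = atan2(0.002343, 0.169878) = 0.790°.
Hence λ₂ = -147.512° + 0.790° = -146.722°.
The forward bearing on arrival equals the back-azimuth from the destination plus 180°.
Back-azimuth from P₂ (65.068°, -146.722°) to P₁ (66.232°, -147.512°), with Δλ' = λ₁ − λ₂ = -0.790°: atan2( sin Δλ' cos φ₁ , cos φ₂ sin φ₁ − sin φ₂ cos φ₁ cos Δλ' ) = 344.720°.
Final bearing = (344.720° + 180°) mod 360° = 164.720°.

final bearing 164.720°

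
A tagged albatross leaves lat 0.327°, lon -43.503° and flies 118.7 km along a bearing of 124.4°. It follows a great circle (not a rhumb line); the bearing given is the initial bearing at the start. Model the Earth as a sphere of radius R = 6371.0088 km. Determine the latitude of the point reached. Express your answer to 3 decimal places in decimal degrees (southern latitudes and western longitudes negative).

latitude -0.276°

Central angle δ = d/R = 0.018631 rad.
Converting: φ₁ = 0.005707 rad, θ = 2.171190 rad.
Destination latitude: φ₂ = arcsin( sin φ₁ cos δ + cos φ₁ sin δ cos θ ) = arcsin(-0.004819) = -0.276°.
For the longitude increment, Δλ = atan2( sin θ sin δ cos φ₁, cos δ − sin φ₁ sin φ₂ ) = atan2(0.015372, 0.999854) = 0.881°.
λ₂ = -43.503° + 0.881° = -42.622°.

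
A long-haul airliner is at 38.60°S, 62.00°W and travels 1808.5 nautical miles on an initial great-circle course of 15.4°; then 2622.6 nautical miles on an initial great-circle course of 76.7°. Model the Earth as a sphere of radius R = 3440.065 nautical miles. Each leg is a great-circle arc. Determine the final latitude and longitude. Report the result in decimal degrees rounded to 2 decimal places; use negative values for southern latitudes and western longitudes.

latitude 2.29°, longitude -11.97°

Apply the spherical direct solution leg by leg, carrying full precision between legs.
Leg 1: from (-38.60°, -62.00°), δ = 1808.5/3440.065 = 0.525717 rad, θ = 15.4° → φ = -9.30°, λ = -54.24°.
Leg 2: from (-9.30°, -54.24°), δ = 2622.6/3440.065 = 0.762369 rad, θ = 76.7° → φ = 2.29°, λ = -11.97°.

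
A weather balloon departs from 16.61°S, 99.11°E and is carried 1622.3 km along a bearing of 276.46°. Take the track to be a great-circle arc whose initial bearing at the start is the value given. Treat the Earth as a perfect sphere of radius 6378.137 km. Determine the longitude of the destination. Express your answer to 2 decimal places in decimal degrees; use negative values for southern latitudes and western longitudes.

Central angle δ = d/R = 0.254353 rad.
With φ₁ = -16.61° = -0.289899 rad and θ = 276.46° = 4.825137 rad:
Destination latitude: φ₂ = arcsin( sin φ₁ cos δ + cos φ₁ sin δ cos θ ) = arcsin(-0.249530) = -14.45°.
Then Δλ = atan2(-0.239589, 0.896497) = -0.261147 rad, from sin θ sin δ cos φ₁ over cos δ − sin φ₁ sin φ₂.
λ₂ = 99.11° + -14.96° = 84.15°.

longitude 84.15°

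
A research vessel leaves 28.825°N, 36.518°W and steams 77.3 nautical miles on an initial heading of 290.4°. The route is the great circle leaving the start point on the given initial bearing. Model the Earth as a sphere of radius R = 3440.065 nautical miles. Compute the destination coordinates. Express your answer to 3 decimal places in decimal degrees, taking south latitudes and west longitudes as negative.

The arc subtends δ = 77.3/3440.065 = 0.022471 rad at the centre.
With φ₁ = 28.825° = 0.503091 rad and θ = 290.4° = 5.068436 rad:
Applying the spherical law of cosines for sides, sin φ₂ = sin φ₁ cos δ + cos φ₁ sin δ cos θ = 0.488876, so φ₂ = 29.267°.
For the longitude increment, Δλ = atan2( sin θ sin δ cos φ₁, cos δ − sin φ₁ sin φ₂ ) = atan2(-0.018450, 0.764043) = -1.383°.
λ₂ = λ₁ + Δλ = -37.901°.

latitude 29.267°, longitude -37.901°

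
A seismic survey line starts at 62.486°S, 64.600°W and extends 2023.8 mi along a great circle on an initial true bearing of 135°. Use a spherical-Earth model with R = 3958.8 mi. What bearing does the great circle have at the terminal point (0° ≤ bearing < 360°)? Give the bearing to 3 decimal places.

Angular distance δ = d/R = 2023.8 / 3958.8 = 0.511216 rad.
Start latitude φ₁ = -1.090586 rad; initial bearing θ = 2.356194 rad.
sin φ₂ = sin φ₁ cos δ + cos φ₁ sin δ cos θ = (-0.886898)(0.872150) + (0.461965)(0.489238)(-0.707107) = -0.933322
φ₂ = asin(-0.933322) = -1.203558 rad = -68.959°.
For the longitude increment, Δλ = atan2( sin θ sin δ cos φ₁, cos δ − sin φ₁ sin φ₂ ) = atan2(0.159814, 0.044389) = 74.477°.
λ₂ = -64.600° + 74.477° = 9.877°.
The forward bearing on arrival equals the back-azimuth from the destination plus 180°.
Back-azimuth from P₂ (-68.959°, 9.877°) to P₁ (-62.486°, -64.600°), with Δλ' = λ₁ − λ₂ = -74.477°: atan2( sin Δλ' cos φ₁ , cos φ₂ sin φ₁ − sin φ₂ cos φ₁ cos Δλ' ) = 245.479°.
Final bearing = (245.479° + 180°) mod 360° = 65.479°.

final bearing 65.479°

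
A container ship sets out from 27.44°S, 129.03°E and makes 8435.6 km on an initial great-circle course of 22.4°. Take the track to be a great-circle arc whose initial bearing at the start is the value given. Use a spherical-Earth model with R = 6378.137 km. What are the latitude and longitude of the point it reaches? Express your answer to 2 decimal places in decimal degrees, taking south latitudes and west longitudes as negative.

Angular distance δ = d/R = 8435.6 / 6378.137 = 1.322581 rad.
Converting: φ₁ = -0.478918 rad, θ = 0.390954 rad.
Applying the spherical law of cosines for sides, sin φ₂ = sin φ₁ cos δ + cos φ₁ sin δ cos θ = 0.682170, so φ₂ = 43.01°.
Δλ = atan2( sin θ sin δ cos φ₁ , cos δ − sin φ₁ sin φ₂ ) = atan2(0.327833, 0.560032) = 0.529602 rad = 30.34°.
λ₂ = 129.03° + 30.34° = 159.37°.

latitude 43.01°, longitude 159.37°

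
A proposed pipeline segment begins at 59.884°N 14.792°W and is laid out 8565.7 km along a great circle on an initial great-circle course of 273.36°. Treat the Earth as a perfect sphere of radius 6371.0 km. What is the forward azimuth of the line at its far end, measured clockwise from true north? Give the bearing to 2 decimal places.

Central angle δ = d/R = 1.344483 rad.
With φ₁ = 59.884° = 1.045173 rad and θ = 273.36° = 4.771032 rad:
sin φ₂ = sin φ₁ cos δ + cos φ₁ sin δ cos θ = (0.865011)(0.224387) + (0.501752)(0.974500)(0.058609) = 0.222754
φ₂ = asin(0.222754) = 0.224639 rad = 12.871°.
Then Δλ = atan2(-0.488117, 0.031701) = -1.505941 rad, from sin θ sin δ cos φ₁ over cos δ − sin φ₁ sin φ₂.
Hence λ₂ = -14.792° + -86.284° = -101.076°.
The forward bearing on arrival equals the back-azimuth from the destination plus 180°.
Back-azimuth from P₂ (12.87°, -101.08°) to P₁ (59.88°, -14.79°), with Δλ' = λ₁ − λ₂ = 86.28°: atan2( sin Δλ' cos φ₁ , cos φ₂ sin φ₁ − sin φ₂ cos φ₁ cos Δλ' ) = 30.92°.
Final bearing = (30.92° + 180°) mod 360° = 210.92°.

final bearing 210.92°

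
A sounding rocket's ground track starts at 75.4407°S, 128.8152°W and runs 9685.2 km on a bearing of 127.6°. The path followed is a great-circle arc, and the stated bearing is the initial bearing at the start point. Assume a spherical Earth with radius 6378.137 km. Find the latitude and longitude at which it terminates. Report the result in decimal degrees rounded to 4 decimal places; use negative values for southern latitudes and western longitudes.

latitude -11.7571°, longitude -2.7319°

δ = 9685.2/6378.137 = 1.518500 rad (87.0036°).
Start latitude φ₁ = -1.316689 rad; initial bearing θ = 2.227040 rad.
sin φ₂ = sin φ₁ cos δ + cos φ₁ sin δ cos θ = (-0.967888)(0.052273) + (0.251382)(0.998633)(-0.610145) = -0.203764
φ₂ = asin(-0.203764) = -0.205201 rad = -11.7571°.
For the longitude increment, Δλ = atan2( sin θ sin δ cos φ₁, cos δ − sin φ₁ sin φ₂ ) = atan2(0.198895, -0.144948) = 126.0833°.
λ₂ = λ₁ + Δλ = -2.7319°.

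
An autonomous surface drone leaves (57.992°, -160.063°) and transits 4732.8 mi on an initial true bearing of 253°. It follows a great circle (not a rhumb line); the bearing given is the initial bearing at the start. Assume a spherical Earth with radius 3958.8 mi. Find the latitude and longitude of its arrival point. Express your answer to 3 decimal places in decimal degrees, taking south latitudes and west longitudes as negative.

Central angle δ = d/R = 1.195514 rad.
Start latitude φ₁ = 1.012151 rad; initial bearing θ = 4.415683 rad.
Destination latitude: φ₂ = arcsin( sin φ₁ cos δ + cos φ₁ sin δ cos θ ) = arcsin(0.166630) = 9.592°.
For the longitude increment, Δλ = atan2( sin θ sin δ cos φ₁, cos δ − sin φ₁ sin φ₂ ) = atan2(-0.471601, 0.225238) = -64.471°.
λ₂ = -160.063° + -64.471° = -224.534°, normalized to (−180°, 180°] → 135.466°.

latitude 9.592°, longitude 135.466°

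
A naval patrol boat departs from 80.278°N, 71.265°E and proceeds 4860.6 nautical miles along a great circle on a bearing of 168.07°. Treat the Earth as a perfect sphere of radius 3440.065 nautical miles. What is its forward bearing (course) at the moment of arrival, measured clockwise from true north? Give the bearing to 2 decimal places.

δ = 4860.6/3440.065 = 1.412938 rad (80.9554°).
Converting: φ₁ = 1.401115 rad, θ = 2.933375 rad.
sin φ₂ = sin φ₁ cos δ + cos φ₁ sin δ cos θ = (0.985639)(0.157203) + (0.168868)(0.987566)(-0.978401) = -0.008221
φ₂ = asin(-0.008221) = -0.008221 rad = -0.471°.
Δλ = atan2( sin θ sin δ cos φ₁ , cos δ − sin φ₁ sin φ₂ ) = atan2(0.034474, 0.165306) = 0.205599 rad = 11.780°.
Hence λ₂ = 71.265° + 11.780° = 83.045°.
The forward bearing on arrival equals the back-azimuth from the destination plus 180°.
Back-azimuth from P₂ (-0.47°, 83.04°) to P₁ (80.28°, 71.27°), with Δλ' = λ₁ − λ₂ = -11.78°: atan2( sin Δλ' cos φ₁ , cos φ₂ sin φ₁ − sin φ₂ cos φ₁ cos Δλ' ) = 358.00°.
Final bearing = (358.00° + 180°) mod 360° = 178.00°.

final bearing 178.00°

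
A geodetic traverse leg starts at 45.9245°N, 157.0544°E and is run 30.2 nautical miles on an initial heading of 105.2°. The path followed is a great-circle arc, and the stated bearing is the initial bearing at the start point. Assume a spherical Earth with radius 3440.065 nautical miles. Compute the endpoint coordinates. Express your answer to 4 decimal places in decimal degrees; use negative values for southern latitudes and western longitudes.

Central angle δ = d/R = 0.008779 rad.
Converting: φ₁ = 0.801534 rad, θ = 1.836086 rad.
Destination latitude: φ₂ = arcsin( sin φ₁ cos δ + cos φ₁ sin δ cos θ ) = arcsin(0.716795) = 45.7905°.
Then Δλ = atan2(0.005893, 0.484999) = 0.012150 rad, from sin θ sin δ cos φ₁ over cos δ − sin φ₁ sin φ₂.
λ₂ = 157.0544° + 0.6961° = 157.7505°.

latitude 45.7905°, longitude 157.7505°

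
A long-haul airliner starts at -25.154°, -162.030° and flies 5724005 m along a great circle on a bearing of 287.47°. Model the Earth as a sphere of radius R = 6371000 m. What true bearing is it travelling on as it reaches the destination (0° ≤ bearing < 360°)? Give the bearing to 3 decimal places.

The arc subtends δ = 5724005/6371000 = 0.898447 rad at the centre.
Converting: φ₁ = -0.439020 rad, θ = 5.017298 rad.
Applying the spherical law of cosines for sides, sin φ₂ = sin φ₁ cos δ + cos φ₁ sin δ cos θ = -0.052137, so φ₂ = -2.989°.
For the longitude increment, Δλ = atan2( sin θ sin δ cos φ₁, cos δ − sin φ₁ sin φ₂ ) = atan2(-0.675503, 0.600665) = -48.356°.
λ₂ = -162.030° + -48.356° = -210.386°, normalized to (−180°, 180°] → 149.614°.
The forward bearing on arrival equals the back-azimuth from the destination plus 180°.
Back-azimuth from P₂ (-2.989°, 149.614°) to P₁ (-25.154°, -162.030°), with Δλ' = λ₁ − λ₂ = -311.644°: atan2( sin Δλ' cos φ₁ , cos φ₂ sin φ₁ − sin φ₂ cos φ₁ cos Δλ' ) = 120.164°.
Final bearing = (120.164° + 180°) mod 360° = 300.164°.

final bearing 300.164°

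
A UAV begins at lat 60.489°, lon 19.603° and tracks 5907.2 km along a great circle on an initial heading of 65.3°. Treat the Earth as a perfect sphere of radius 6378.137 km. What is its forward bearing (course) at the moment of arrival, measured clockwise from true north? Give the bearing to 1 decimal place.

δ = 5907.2/6378.137 = 0.926164 rad (53.0653°).
Converting: φ₁ = 1.055732 rad, θ = 1.139700 rad.
Applying the spherical law of cosines for sides, sin φ₂ = sin φ₁ cos δ + cos φ₁ sin δ cos θ = 0.687474, so φ₂ = 43.430°.
Δλ = atan2( sin θ sin δ cos φ₁ , cos δ − sin φ₁ sin φ₂ ) = atan2(0.357714, 0.002623) = 1.563465 rad = 89.580°.
λ₂ = λ₁ + Δλ = 109.183°.
The forward bearing on arrival equals the back-azimuth from the destination plus 180°.
Back-azimuth from P₂ (43.4°, 109.2°) to P₁ (60.5°, 19.6°), with Δλ' = λ₁ − λ₂ = -89.6°: atan2( sin Δλ' cos φ₁ , cos φ₂ sin φ₁ − sin φ₂ cos φ₁ cos Δλ' ) = 322.0°.
Final bearing = (322.0° + 180°) mod 360° = 142.0°.

final bearing 142.0°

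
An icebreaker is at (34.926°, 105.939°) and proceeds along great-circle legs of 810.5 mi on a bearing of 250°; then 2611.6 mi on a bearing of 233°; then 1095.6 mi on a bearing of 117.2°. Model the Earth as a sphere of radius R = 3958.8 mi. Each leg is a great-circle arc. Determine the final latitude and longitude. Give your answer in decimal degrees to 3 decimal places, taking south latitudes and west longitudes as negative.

Apply the spherical direct solution leg by leg, carrying full precision between legs.
Leg 1: from (34.926°, 105.939°), δ = 810.5/3958.8 = 0.204734 rad, θ = 250° → φ = 30.235°, λ = 93.164°.
Leg 2: from (30.235°, 93.164°), δ = 2611.6/3958.8 = 0.659695 rad, θ = 233° → φ = 4.544°, λ = 63.757°.
Leg 3: from (4.544°, 63.757°), δ = 1095.6/3958.8 = 0.276751 rad, θ = 117.2° → φ = -2.768°, λ = 77.838°.

latitude -2.768°, longitude 77.838°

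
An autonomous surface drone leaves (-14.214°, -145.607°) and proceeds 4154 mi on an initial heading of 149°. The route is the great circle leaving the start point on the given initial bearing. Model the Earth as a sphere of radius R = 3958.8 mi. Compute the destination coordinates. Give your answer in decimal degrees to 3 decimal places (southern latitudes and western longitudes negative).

latitude -57.437°, longitude -89.537°

δ = 4154/3958.8 = 1.049308 rad (60.1209°).
With φ₁ = -14.214° = -0.248081 rad and θ = 149° = 2.600541 rad:
Applying the spherical law of cosines for sides, sin φ₂ = sin φ₁ cos δ + cos φ₁ sin δ cos θ = -0.842801, so φ₂ = -57.437°.
For the longitude increment, Δλ = atan2( sin θ sin δ cos φ₁, cos δ − sin φ₁ sin φ₂ ) = atan2(0.432907, 0.291226) = 56.070°.
Hence λ₂ = -145.607° + 56.070° = -89.537°.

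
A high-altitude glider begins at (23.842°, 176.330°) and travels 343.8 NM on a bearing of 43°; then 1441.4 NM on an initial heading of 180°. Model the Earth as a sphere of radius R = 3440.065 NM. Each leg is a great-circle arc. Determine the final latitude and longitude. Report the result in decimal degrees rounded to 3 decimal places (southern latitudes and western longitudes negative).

latitude 3.958°, longitude -179.251°

Apply the spherical direct solution leg by leg, carrying full precision between legs.
Leg 1: from (23.842°, 176.330°), δ = 343.8/3440.065 = 0.099940 rad, θ = 43° → φ = 27.966°, λ = -179.251°.
Leg 2: from (27.966°, -179.251°), δ = 1441.4/3440.065 = 0.419004 rad, θ = 180° → φ = 3.958°, λ = -179.251°.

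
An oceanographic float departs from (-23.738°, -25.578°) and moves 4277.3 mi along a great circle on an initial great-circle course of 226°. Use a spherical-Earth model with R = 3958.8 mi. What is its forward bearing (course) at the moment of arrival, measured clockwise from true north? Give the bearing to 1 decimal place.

final bearing 274.8°

The arc subtends δ = 4277.3/3958.8 = 1.080454 rad at the centre.
With φ₁ = -23.738° = -0.414306 rad and θ = 226° = 3.944444 rad:
Destination latitude: φ₂ = arcsin( sin φ₁ cos δ + cos φ₁ sin δ cos θ ) = arcsin(-0.750536) = -48.637°.
For the longitude increment, Δλ = atan2( sin θ sin δ cos φ₁, cos δ − sin φ₁ sin φ₂ ) = atan2(-0.580893, 0.168796) = -73.797°.
Hence λ₂ = -25.578° + -73.797° = -99.375°.
The forward bearing on arrival equals the back-azimuth from the destination plus 180°.
Back-azimuth from P₂ (-48.6°, -99.4°) to P₁ (-23.7°, -25.6°), with Δλ' = λ₁ − λ₂ = 73.8°: atan2( sin Δλ' cos φ₁ , cos φ₂ sin φ₁ − sin φ₂ cos φ₁ cos Δλ' ) = 94.8°.
Final bearing = (94.8° + 180°) mod 360° = 274.8°.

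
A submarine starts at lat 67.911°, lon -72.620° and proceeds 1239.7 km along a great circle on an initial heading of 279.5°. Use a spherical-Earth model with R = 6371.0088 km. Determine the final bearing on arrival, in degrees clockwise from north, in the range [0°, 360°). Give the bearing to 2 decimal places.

final bearing 252.31°

The arc subtends δ = 1239.7/6371.0088 = 0.194585 rad at the centre.
With φ₁ = 67.911° = 1.185271 rad and θ = 279.5° = 4.878195 rad:
sin φ₂ = sin φ₁ cos δ + cos φ₁ sin δ cos θ = (0.926601)(0.981128) + (0.376046)(0.193359)(0.165048) = 0.921115
φ₂ = asin(0.921115) = 1.170935 rad = 67.090°.
For the longitude increment, Δλ = atan2( sin θ sin δ cos φ₁, cos δ − sin φ₁ sin φ₂ ) = atan2(-0.071715, 0.127622) = -29.333°.
Hence λ₂ = -72.620° + -29.333° = -101.953°.
The forward bearing on arrival equals the back-azimuth from the destination plus 180°.
Back-azimuth from P₂ (67.09°, -101.95°) to P₁ (67.91°, -72.62°), with Δλ' = λ₁ − λ₂ = 29.33°: atan2( sin Δλ' cos φ₁ , cos φ₂ sin φ₁ − sin φ₂ cos φ₁ cos Δλ' ) = 72.31°.
Final bearing = (72.31° + 180°) mod 360° = 252.31°.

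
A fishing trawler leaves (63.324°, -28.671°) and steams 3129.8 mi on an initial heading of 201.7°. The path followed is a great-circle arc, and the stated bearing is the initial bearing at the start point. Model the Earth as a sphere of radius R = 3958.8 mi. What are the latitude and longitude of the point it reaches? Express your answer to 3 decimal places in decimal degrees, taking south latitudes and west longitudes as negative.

δ = 3129.8/3958.8 = 0.790593 rad (45.2976°).
Start latitude φ₁ = 1.105212 rad; initial bearing θ = 3.520329 rad.
sin φ₂ = sin φ₁ cos δ + cos φ₁ sin δ cos θ = (0.893560)(0.703424) + (0.448945)(0.710771)(-0.929133) = 0.332068
φ₂ = asin(0.332068) = 0.338495 rad = 19.394°.
Then Δλ = atan2(-0.117985, 0.406701) = -0.282352 rad, from sin θ sin δ cos φ₁ over cos δ − sin φ₁ sin φ₂.
λ₂ = -28.671° + -16.178° = -44.849°.

latitude 19.394°, longitude -44.849°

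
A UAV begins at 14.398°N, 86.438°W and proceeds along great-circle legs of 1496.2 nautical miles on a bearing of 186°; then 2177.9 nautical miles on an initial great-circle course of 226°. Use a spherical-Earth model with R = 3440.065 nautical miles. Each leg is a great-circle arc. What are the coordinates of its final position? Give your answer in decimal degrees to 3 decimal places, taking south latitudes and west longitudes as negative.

latitude -33.344°, longitude -119.632°

Apply the spherical direct solution leg by leg, carrying full precision between legs.
Leg 1: from (14.398°, -86.438°), δ = 1496.2/3440.065 = 0.434934 rad, θ = 186° → φ = -10.392°, λ = -89.004°.
Leg 2: from (-10.392°, -89.004°), δ = 2177.9/3440.065 = 0.633099 rad, θ = 226° → φ = -33.344°, λ = -119.632°.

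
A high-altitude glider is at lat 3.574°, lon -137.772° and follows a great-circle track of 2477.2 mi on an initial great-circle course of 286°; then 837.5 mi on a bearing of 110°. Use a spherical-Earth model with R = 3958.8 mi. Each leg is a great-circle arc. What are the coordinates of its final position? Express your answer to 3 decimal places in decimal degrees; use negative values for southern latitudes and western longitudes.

Apply the spherical direct solution leg by leg, carrying full precision between legs.
Leg 1: from (3.574°, -137.772°), δ = 2477.2/3958.8 = 0.625745 rad, θ = 286° → φ = 12.219°, λ = -172.946°.
Leg 2: from (12.219°, -172.946°), δ = 837.5/3958.8 = 0.211554 rad, θ = 110° → φ = 7.860°, λ = -161.457°.

latitude 7.860°, longitude -161.457°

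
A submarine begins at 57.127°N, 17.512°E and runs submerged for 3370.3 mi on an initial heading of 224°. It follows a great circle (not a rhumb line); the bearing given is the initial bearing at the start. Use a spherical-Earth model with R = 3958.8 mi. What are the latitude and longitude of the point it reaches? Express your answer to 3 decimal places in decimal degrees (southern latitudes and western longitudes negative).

Angular distance δ = d/R = 3370.3 / 3958.8 = 0.851344 rad.
With φ₁ = 57.127° = 0.997054 rad and θ = 224° = 3.909538 rad:
Destination latitude: φ₂ = arcsin( sin φ₁ cos δ + cos φ₁ sin δ cos θ ) = arcsin(0.259778) = 15.057°.
For the longitude increment, Δλ = atan2( sin θ sin δ cos φ₁, cos δ − sin φ₁ sin φ₂ ) = atan2(-0.283601, 0.440792) = -32.757°.
Hence λ₂ = 17.512° + -32.757° = -15.245°.

latitude 15.057°, longitude -15.245°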